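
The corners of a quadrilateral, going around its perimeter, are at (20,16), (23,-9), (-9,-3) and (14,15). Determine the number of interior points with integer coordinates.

432

By the shoelace formula, twice the signed area is |(20·(-9) − 23·16) + (23·(-3) − (-9)·(-9)) + ((-9)·15 − 14·(-3)) + (14·16 − 20·15)| = 867, so the area is 867/2.
The number of boundary lattice points is Σ gcd(|Δx|,|Δy|) = gcd(3,25) + gcd(32,6) + gcd(23,18) + gcd(6,1) = 1+2+1+1 = 5.
Pick's theorem gives I = A − B/2 + 1 = 867/2 − 5/2 + 1 = 432.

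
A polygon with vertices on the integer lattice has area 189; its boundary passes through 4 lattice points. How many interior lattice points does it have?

Pick's theorem A = I + B/2 − 1 rearranges to I = A − B/2 + 1 = 189 − 4/2 + 1 = 188.

188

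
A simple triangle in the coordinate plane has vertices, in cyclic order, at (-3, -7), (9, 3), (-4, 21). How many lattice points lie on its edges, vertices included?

Along each edge there are gcd(|Δx|,|Δy|)+1 lattice points, so counting each shared vertex once the boundary has gcd(12,10) + gcd(13,18) + gcd(1,28) = 2+1+1 = 4.

4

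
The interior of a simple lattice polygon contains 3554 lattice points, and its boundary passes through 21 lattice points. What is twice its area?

7127

By Pick's theorem, A = I + B/2 − 1 = 3554 + 21/2 − 1 = 7127/2.
Hence 2A = 7127.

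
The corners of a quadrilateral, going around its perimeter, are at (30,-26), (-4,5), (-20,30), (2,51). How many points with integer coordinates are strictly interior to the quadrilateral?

The shoelace formula gives twice the area as |(30·5 − (-4)·(-26)) + ((-4)·30 − (-20)·5) + ((-20)·51 − 2·30) + (2·(-26) − 30·51)| = 2636, so the area is 1318.
Along each edge there are gcd(|Δx|,|Δy|)+1 lattice points, so counting each shared vertex once the boundary has gcd(34,31) + gcd(16,25) + gcd(22,21) + gcd(28,77) = 1+1+1+7 = 10.
By Pick's theorem A = I + B/2 − 1, so I = 1318 − 10/2 + 1 = 1314.

1314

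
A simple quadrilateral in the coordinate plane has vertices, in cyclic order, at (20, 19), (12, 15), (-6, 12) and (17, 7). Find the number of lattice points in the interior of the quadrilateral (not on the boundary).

Using the shoelace formula, 2A = |(20·15 − 12·19) + (12·12 − (-6)·15) + ((-6)·7 − 17·12) + (17·19 − 20·7)| = 243, so the area is 243/2.
The number of boundary lattice points is Σ gcd(|Δx|,|Δy|) = gcd(8,4) + gcd(18,3) + gcd(23,5) + gcd(3,12) = 4+3+1+3 = 11.
Pick's theorem gives I = A − B/2 + 1 = 243/2 − 11/2 + 1 = 117.

117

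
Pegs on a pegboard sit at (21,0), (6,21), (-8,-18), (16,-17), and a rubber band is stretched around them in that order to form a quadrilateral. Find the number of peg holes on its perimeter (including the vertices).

Along each edge there are gcd(|Δx|,|Δy|)+1 lattice points, so counting each shared vertex once the boundary has gcd(15,21) + gcd(14,39) + gcd(24,1) + gcd(5,17) = 3+1+1+1 = 6.

6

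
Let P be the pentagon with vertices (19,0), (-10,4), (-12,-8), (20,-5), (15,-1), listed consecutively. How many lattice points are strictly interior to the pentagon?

By the shoelace formula, twice the signed area is |(19·4 − (-10)·0) + ((-10)·(-8) − (-12)·4) + ((-12)·(-5) − 20·(-8)) + (20·(-1) − 15·(-5)) + (15·0 − 19·(-1))| = 498, so the area is 249.
Summing gcd(|Δx|,|Δy|) over the edges gives the boundary count: gcd(29,4) + gcd(2,12) + gcd(32,3) + gcd(5,4) + gcd(4,1) = 1+2+1+1+1 = 6.
Pick's theorem gives I = A − B/2 + 1 = 249 − 6/2 + 1 = 247.

247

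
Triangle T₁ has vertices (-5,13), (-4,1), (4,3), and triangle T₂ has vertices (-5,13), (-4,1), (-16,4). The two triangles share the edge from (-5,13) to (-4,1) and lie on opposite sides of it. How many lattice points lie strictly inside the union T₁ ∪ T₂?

The union is the simple quadrilateral with vertices (-5,13), (4,3), (-4,1), (-16,4) in order.
The shoelace formula gives twice the area as |[(-5)·3 − 4·13] + [4·1 − (-4)·3] + [(-4)·4 − (-16)·1] + [(-16)·13 − (-5)·4]| = 239, so the area is 239/2.
The number of boundary lattice points is Σ gcd(|Δx|,|Δy|) = gcd(9,10) + gcd(8,2) + gcd(12,3) + gcd(11,9) = 1+2+3+1 = 7.
By Pick's theorem I = A − B/2 + 1 = 239/2 − 7/2 + 1 = 117.

117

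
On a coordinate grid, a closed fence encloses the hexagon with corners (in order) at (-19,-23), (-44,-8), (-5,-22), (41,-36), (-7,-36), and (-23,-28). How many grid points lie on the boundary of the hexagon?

Along each edge there are gcd(|Δx|,|Δy|)+1 lattice points, so counting each shared vertex once the boundary has gcd(25,15) + gcd(39,14) + gcd(46,14) + gcd(48,0) + gcd(16,8) + gcd(4,5) = 5+1+2+48+8+1 = 65.

65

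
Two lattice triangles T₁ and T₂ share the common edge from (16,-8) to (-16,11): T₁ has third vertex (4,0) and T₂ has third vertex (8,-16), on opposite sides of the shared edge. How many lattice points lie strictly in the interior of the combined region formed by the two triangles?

The union is the simple quadrilateral with vertices (16,-8), (4,0), (-16,11), (8,-16) in order.
By the shoelace formula, twice the signed area is |(16·0 − 4·(-8)) + (4·11 − (-16)·0) + ((-16)·(-16) − 8·11) + (8·(-8) − 16·(-16))| = 436, so the area is 218.
The number of boundary lattice points is Σ gcd(|Δx|,|Δy|) = gcd(12,8) + gcd(20,11) + gcd(24,27) + gcd(8,8) = 4+1+3+8 = 16.
By Pick's theorem I = A − B/2 + 1 = 218 − 16/2 + 1 = 211.

211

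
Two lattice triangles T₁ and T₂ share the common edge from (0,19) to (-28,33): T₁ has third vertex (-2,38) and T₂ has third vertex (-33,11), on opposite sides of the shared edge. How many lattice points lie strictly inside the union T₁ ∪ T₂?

594

The union is the simple quadrilateral with vertices (0,19), (-2,38), (-28,33), (-33,11) in order.
By the shoelace formula, twice the signed area is |(0·38 − (-2)·19) + ((-2)·33 − (-28)·38) + ((-28)·11 − (-33)·33) + ((-33)·19 − 0·11)| = 1190, so the area is 595.
Along each edge there are gcd(|Δx|,|Δy|)+1 lattice points, so counting each shared vertex once the boundary has gcd(2,19) + gcd(26,5) + gcd(5,22) + gcd(33,8) = 1+1+1+1 = 4.
By Pick's theorem I = A − B/2 + 1 = 595 − 4/2 + 1 = 594.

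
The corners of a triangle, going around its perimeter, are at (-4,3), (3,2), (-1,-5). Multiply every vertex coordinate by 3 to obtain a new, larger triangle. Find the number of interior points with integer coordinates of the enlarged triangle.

235

The shoelace formula gives twice the area as |[(-4)·2 − 3·3] + [3·(-5) − (-1)·2] + [(-1)·3 − (-4)·(-5)]| = 53, so the area is 53/2.
Along each edge there are gcd(|Δx|,|Δy|)+1 lattice points, so counting each shared vertex once the boundary has gcd(7,1) + gcd(4,7) + gcd(3,8) = 1+1+1 = 3.
Scaling by 3 multiplies the area by 3² = 9 (so the new area is 238.5) and multiplies the boundary lattice-point count by 3, giving 9.
By Pick's theorem, the interior count of the dilated polygon is 238.5 − 9/2 + 1 = 235.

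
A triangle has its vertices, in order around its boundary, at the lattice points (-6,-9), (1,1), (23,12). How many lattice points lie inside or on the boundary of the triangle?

79

By the shoelace formula, twice the signed area is |[(-6)·1 − 1·(-9)] + [1·12 − 23·1] + [23·(-9) − (-6)·12]| = 143, so the area is 143/2.
Along each edge there are gcd(|Δx|,|Δy|)+1 lattice points, so counting each shared vertex once the boundary has gcd(7,10) + gcd(22,11) + gcd(29,21) = 1+11+1 = 13.
Pick's theorem gives I = A − B/2 + 1 = 143/2 − 13/2 + 1 = 66, so the closed region contains I + B = 66 + 13 = 79 lattice points.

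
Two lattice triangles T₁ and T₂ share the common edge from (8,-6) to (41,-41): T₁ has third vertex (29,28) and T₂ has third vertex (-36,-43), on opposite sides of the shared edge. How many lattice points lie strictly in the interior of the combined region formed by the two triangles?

The union is the simple quadrilateral with vertices (8,-6), (29,28), (41,-41), (-36,-43) in order.
The shoelace formula gives twice the area as |(8·28 − 29·(-6)) + (29·(-41) − 41·28) + (41·(-43) − (-36)·(-41)) + ((-36)·(-6) − 8·(-43))| = 4618, so the area is 2309.
Summing gcd(|Δx|,|Δy|) over the edges gives the boundary count: gcd(21,34) + gcd(12,69) + gcd(77,2) + gcd(44,37) = 1+3+1+1 = 6.
By Pick's theorem I = A − B/2 + 1 = 2309 − 6/2 + 1 = 2307.

2307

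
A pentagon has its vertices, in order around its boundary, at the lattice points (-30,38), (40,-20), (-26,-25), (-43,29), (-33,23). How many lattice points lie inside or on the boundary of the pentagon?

2438

Using the shoelace formula, 2A = |((-30)·(-20) − 40·38) + (40·(-25) − (-26)·(-20)) + ((-26)·29 − (-43)·(-25)) + ((-43)·23 − (-33)·29) + ((-33)·38 − (-30)·23)| = 4865, so the area is 2432.5.
Along each edge there are gcd(|Δx|,|Δy|)+1 lattice points, so counting each shared vertex once the boundary has gcd(70,58) + gcd(66,5) + gcd(17,54) + gcd(10,6) + gcd(3,15) = 2+1+1+2+3 = 9.
Pick's theorem gives I = A − B/2 + 1 = 2432.5 − 9/2 + 1 = 2429, so the closed region contains I + B = 2429 + 9 = 2438 lattice points.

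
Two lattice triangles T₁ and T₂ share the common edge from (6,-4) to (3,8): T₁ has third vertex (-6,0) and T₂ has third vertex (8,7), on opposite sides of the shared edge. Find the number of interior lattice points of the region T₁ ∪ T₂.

92

The union is the simple quadrilateral with vertices (6,-4), (-6,0), (3,8), (8,7) in order.
Using the shoelace formula, 2A = |(6·0 − (-6)·(-4)) + ((-6)·8 − 3·0) + (3·7 − 8·8) + (8·(-4) − 6·7)| = 189, so the area is 189/2.
Along each edge there are gcd(|Δx|,|Δy|)+1 lattice points, so counting each shared vertex once the boundary has gcd(12,4) + gcd(9,8) + gcd(5,1) + gcd(2,11) = 4+1+1+1 = 7.
By Pick's theorem I = A − B/2 + 1 = 189/2 − 7/2 + 1 = 92.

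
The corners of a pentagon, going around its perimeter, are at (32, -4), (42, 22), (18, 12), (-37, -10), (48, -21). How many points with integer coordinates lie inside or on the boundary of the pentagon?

Using the shoelace formula, 2A = |[32·22 − 42·(-4)] + [42·12 − 18·22] + [18·(-10) − (-37)·12] + [(-37)·(-21) − 48·(-10)] + [48·(-4) − 32·(-21)]| = 2981, so the area is 1490.5.
Along each edge there are gcd(|Δx|,|Δy|)+1 lattice points, so counting each shared vertex once the boundary has gcd(10,26) + gcd(24,10) + gcd(55,22) + gcd(85,11) + gcd(16,17) = 2+2+11+1+1 = 17.
Pick's theorem gives I = A − B/2 + 1 = 1490.5 − 17/2 + 1 = 1483, so the closed region contains I + B = 1483 + 17 = 1500 lattice points.

1500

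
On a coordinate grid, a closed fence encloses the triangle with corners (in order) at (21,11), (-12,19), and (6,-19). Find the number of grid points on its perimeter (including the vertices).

18

The number of boundary lattice points is Σ gcd(|Δx|,|Δy|) = gcd(33,8) + gcd(18,38) + gcd(15,30) = 1+2+15 = 18.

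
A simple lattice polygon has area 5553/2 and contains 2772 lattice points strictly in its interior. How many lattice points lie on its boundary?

11

Pick's theorem gives A = I + B/2 − 1, so B = 2(A − I + 1) = 2(5553/2 − 2772 + 1) = 11.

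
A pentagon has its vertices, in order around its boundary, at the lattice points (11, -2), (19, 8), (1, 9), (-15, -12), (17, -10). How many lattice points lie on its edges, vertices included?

The number of boundary lattice points is Σ gcd(|Δx|,|Δy|) = gcd(8,10) + gcd(18,1) + gcd(16,21) + gcd(32,2) + gcd(6,8) = 2+1+1+2+2 = 8.

8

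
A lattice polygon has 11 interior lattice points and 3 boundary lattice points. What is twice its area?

By Pick's theorem, A = I + B/2 − 1 = 11 + 3/2 − 1 = 23/2.
Hence 2A = 23.

23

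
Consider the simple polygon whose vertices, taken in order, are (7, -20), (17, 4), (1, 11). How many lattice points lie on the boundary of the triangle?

4

Summing gcd(|Δx|,|Δy|) over the edges gives the boundary count: gcd(10,24) + gcd(16,7) + gcd(6,31) = 2+1+1 = 4.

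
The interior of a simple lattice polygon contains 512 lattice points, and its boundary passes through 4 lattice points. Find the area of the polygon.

Pick's theorem states A = I + B/2 − 1, so A = 512 + 4/2 − 1 = 513.

513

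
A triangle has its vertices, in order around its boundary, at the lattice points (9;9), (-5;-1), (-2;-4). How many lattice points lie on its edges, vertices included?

6

The number of boundary lattice points is Σ gcd(|Δx|,|Δy|) = gcd(14,10) + gcd(3,3) + gcd(11,13) = 2+3+1 = 6.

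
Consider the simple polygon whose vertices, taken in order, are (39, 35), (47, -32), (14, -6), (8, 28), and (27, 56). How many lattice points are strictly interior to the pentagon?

By the shoelace formula, twice the signed area is |(39·(-32) − 47·35) + (47·(-6) − 14·(-32)) + (14·28 − 8·(-6)) + (8·56 − 27·28) + (27·35 − 39·56)| = 3834, so the area is 1917.
Summing gcd(|Δx|,|Δy|) over the edges gives the boundary count: gcd(8,67) + gcd(33,26) + gcd(6,34) + gcd(19,28) + gcd(12,21) = 1+1+2+1+3 = 8.
Pick's theorem gives I = A − B/2 + 1 = 1917 − 8/2 + 1 = 1914.

1914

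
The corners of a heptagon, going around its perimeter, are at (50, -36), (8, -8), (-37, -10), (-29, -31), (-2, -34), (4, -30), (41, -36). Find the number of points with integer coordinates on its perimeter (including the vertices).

The number of boundary lattice points is Σ gcd(|Δx|,|Δy|) = gcd(42,28) + gcd(45,2) + gcd(8,21) + gcd(27,3) + gcd(6,4) + gcd(37,6) + gcd(9,0) = 14+1+1+3+2+1+9 = 31.

31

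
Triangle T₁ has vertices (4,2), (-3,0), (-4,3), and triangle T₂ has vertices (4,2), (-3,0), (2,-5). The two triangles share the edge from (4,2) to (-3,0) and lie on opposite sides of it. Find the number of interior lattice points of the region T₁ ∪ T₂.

31

The union is the simple quadrilateral with vertices (4,2), (-4,3), (-3,0), (2,-5) in order.
Using the shoelace formula, 2A = |(4·3 − (-4)·2) + ((-4)·0 − (-3)·3) + ((-3)·(-5) − 2·0) + (2·2 − 4·(-5))| = 68, so the area is 34.
Summing gcd(|Δx|,|Δy|) over the edges gives the boundary count: gcd(8,1) + gcd(1,3) + gcd(5,5) + gcd(2,7) = 1+1+5+1 = 8.
By Pick's theorem I = A − B/2 + 1 = 34 − 8/2 + 1 = 31.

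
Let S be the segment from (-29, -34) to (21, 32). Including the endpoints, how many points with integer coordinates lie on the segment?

3

The number of lattice points on a segment between lattice points is gcd(|Δx|,|Δy|) + 1 = gcd(50,66) + 1 = 2 + 1 = 3.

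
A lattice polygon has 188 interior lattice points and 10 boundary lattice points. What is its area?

By Pick's theorem, A = I + B/2 − 1 = 188 + 10/2 − 1 = 192.

192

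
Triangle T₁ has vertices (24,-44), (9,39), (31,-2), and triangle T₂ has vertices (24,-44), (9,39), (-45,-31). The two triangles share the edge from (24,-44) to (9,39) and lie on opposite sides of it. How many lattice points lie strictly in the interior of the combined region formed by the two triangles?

The union is the simple quadrilateral with vertices (24,-44), (31,-2), (9,39), (-45,-31) in order.
Using the shoelace formula, 2A = |[24·(-2) − 31·(-44)] + [31·39 − 9·(-2)] + [9·(-31) − (-45)·39] + [(-45)·(-44) − 24·(-31)]| = 6743, so the area is 3371.5.
The number of boundary lattice points is Σ gcd(|Δx|,|Δy|) = gcd(7,42) + gcd(22,41) + gcd(54,70) + gcd(69,13) = 7+1+2+1 = 11.
By Pick's theorem I = A − B/2 + 1 = 3371.5 − 11/2 + 1 = 3367.

3367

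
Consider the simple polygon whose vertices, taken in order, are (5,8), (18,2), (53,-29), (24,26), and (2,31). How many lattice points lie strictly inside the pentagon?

931

The shoelace formula gives twice the area as |[5·2 − 18·8] + [18·(-29) − 53·2] + [53·26 − 24·(-29)] + [24·31 − 2·26] + [2·8 − 5·31]| = 1865, so the area is 1865/2.
Along each edge there are gcd(|Δx|,|Δy|)+1 lattice points, so counting each shared vertex once the boundary has gcd(13,6) + gcd(35,31) + gcd(29,55) + gcd(22,5) + gcd(3,23) = 1+1+1+1+1 = 5.
Pick's theorem gives I = A − B/2 + 1 = 1865/2 − 5/2 + 1 = 931.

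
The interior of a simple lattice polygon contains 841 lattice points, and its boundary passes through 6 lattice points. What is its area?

By Pick's theorem, A = I + B/2 − 1 = 841 + 6/2 − 1 = 843.

843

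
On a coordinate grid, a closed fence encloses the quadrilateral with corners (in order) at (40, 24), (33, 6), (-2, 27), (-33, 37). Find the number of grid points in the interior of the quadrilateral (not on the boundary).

548

By the shoelace formula, twice the signed area is |(40·6 − 33·24) + (33·27 − (-2)·6) + ((-2)·37 − (-33)·27) + ((-33)·24 − 40·37)| = 1104, so the area is 552.
Along each edge there are gcd(|Δx|,|Δy|)+1 lattice points, so counting each shared vertex once the boundary has gcd(7,18) + gcd(35,21) + gcd(31,10) + gcd(73,13) = 1+7+1+1 = 10.
By Pick's theorem A = I + B/2 − 1, so I = 552 − 10/2 + 1 = 548.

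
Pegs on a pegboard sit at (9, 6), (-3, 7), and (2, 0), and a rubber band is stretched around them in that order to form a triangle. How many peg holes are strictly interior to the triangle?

39

Using the shoelace formula, 2A = |[9·7 − (-3)·6] + [(-3)·0 − 2·7] + [2·6 − 9·0]| = 79, so the area is 39.5.
Summing gcd(|Δx|,|Δy|) over the edges gives the boundary count: gcd(12,1) + gcd(5,7) + gcd(7,6) = 1+1+1 = 3.
By Pick's theorem A = I + B/2 − 1, so I = 39.5 − 3/2 + 1 = 39.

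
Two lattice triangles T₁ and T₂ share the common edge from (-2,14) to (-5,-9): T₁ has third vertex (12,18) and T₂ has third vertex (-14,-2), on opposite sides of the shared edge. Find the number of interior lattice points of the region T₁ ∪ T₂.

The union is the simple quadrilateral with vertices (-2,14), (12,18), (-5,-9), (-14,-2) in order.
Using the shoelace formula, 2A = |((-2)·18 − 12·14) + (12·(-9) − (-5)·18) + ((-5)·(-2) − (-14)·(-9)) + ((-14)·14 − (-2)·(-2))| = 538, so the area is 269.
Summing gcd(|Δx|,|Δy|) over the edges gives the boundary count: gcd(14,4) + gcd(17,27) + gcd(9,7) + gcd(12,16) = 2+1+1+4 = 8.
By Pick's theorem I = A − B/2 + 1 = 269 − 8/2 + 1 = 266.

266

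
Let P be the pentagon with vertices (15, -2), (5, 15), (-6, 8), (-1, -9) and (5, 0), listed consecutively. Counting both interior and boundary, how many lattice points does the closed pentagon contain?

236

The shoelace formula gives twice the area as |[15·15 − 5·(-2)] + [5·8 − (-6)·15] + [(-6)·(-9) − (-1)·8] + [(-1)·0 − 5·(-9)] + [5·(-2) − 15·0]| = 462, so the area is 231.
Summing gcd(|Δx|,|Δy|) over the edges gives the boundary count: gcd(10,17) + gcd(11,7) + gcd(5,17) + gcd(6,9) + gcd(10,2) = 1+1+1+3+2 = 8.
Pick's theorem gives I = A − B/2 + 1 = 231 − 8/2 + 1 = 228, so the closed region contains I + B = 228 + 8 = 236 lattice points.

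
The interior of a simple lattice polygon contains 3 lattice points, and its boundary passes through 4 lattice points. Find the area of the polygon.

4

By Pick's theorem, A = I + B/2 − 1 = 3 + 4/2 − 1 = 4.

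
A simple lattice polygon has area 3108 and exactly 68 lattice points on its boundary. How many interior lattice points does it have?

From Pick's theorem, I = A − B/2 + 1 = 3108 − 68/2 + 1 = 3075.

3075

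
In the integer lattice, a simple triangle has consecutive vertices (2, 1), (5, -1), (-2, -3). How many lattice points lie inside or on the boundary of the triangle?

By the shoelace formula, twice the signed area is |[2·(-1) − 5·1] + [5·(-3) − (-2)·(-1)] + [(-2)·1 − 2·(-3)]| = 20, so the area is 10.
Summing gcd(|Δx|,|Δy|) over the edges gives the boundary count: gcd(3,2) + gcd(7,2) + gcd(4,4) = 1+1+4 = 6.
Pick's theorem gives I = A − B/2 + 1 = 10 − 6/2 + 1 = 8, so the closed region contains I + B = 8 + 6 = 14 lattice points.

14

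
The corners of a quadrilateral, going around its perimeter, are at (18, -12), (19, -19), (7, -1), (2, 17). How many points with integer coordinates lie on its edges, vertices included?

Summing gcd(|Δx|,|Δy|) over the edges gives the boundary count: gcd(1,7) + gcd(12,18) + gcd(5,18) + gcd(16,29) = 1+6+1+1 = 9.

9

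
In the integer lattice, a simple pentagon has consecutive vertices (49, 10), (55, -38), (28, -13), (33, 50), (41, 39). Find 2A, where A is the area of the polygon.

2498

By the shoelace formula, twice the signed area is |[49·(-38) − 55·10] + [55·(-13) − 28·(-38)] + [28·50 − 33·(-13)] + [33·39 − 41·50] + [41·10 − 49·39]| = 2498, so the area is 1249.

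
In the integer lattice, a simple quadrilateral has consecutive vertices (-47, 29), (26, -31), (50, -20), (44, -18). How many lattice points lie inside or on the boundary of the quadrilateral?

1075

The shoelace formula gives twice the area as |((-47)·(-31) − 26·29) + (26·(-20) − 50·(-31)) + (50·(-18) − 44·(-20)) + (44·29 − (-47)·(-18))| = 2143, so the area is 1071.5.
The number of boundary lattice points is Σ gcd(|Δx|,|Δy|) = gcd(73,60) + gcd(24,11) + gcd(6,2) + gcd(91,47) = 1+1+2+1 = 5.
Pick's theorem gives I = A − B/2 + 1 = 1071.5 − 5/2 + 1 = 1070, so the closed region contains I + B = 1070 + 5 = 1075 lattice points.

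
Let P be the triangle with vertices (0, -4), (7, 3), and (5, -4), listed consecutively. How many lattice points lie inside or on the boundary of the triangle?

Using the shoelace formula, 2A = |[0·3 − 7·(-4)] + [7·(-4) − 5·3] + [5·(-4) − 0·(-4)]| = 35, so the area is 35/2.
Summing gcd(|Δx|,|Δy|) over the edges gives the boundary count: gcd(7,7) + gcd(2,7) + gcd(5,0) = 7+1+5 = 13.
Pick's theorem gives I = A − B/2 + 1 = 35/2 − 13/2 + 1 = 12, so the closed region contains I + B = 12 + 13 = 25 lattice points.

25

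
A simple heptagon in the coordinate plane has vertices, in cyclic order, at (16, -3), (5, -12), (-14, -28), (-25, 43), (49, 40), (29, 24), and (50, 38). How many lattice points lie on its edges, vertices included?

16

Summing gcd(|Δx|,|Δy|) over the edges gives the boundary count: gcd(11,9) + gcd(19,16) + gcd(11,71) + gcd(74,3) + gcd(20,16) + gcd(21,14) + gcd(34,41) = 1+1+1+1+4+7+1 = 16.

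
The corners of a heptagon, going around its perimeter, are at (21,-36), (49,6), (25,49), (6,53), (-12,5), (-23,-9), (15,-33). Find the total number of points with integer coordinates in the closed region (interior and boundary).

By the shoelace formula, twice the signed area is |[21·6 − 49·(-36)] + [49·49 − 25·6] + [25·53 − 6·49] + [6·5 − (-12)·53] + [(-12)·(-9) − (-23)·5] + [(-23)·(-33) − 15·(-9)] + [15·(-36) − 21·(-33)]| = 7108, so the area is 3554.
The number of boundary lattice points is Σ gcd(|Δx|,|Δy|) = gcd(28,42) + gcd(24,43) + gcd(19,4) + gcd(18,48) + gcd(11,14) + gcd(38,24) + gcd(6,3) = 14+1+1+6+1+2+3 = 28.
Pick's theorem gives I = A − B/2 + 1 = 3554 − 28/2 + 1 = 3541, so the closed region contains I + B = 3541 + 28 = 3569 lattice points.

3569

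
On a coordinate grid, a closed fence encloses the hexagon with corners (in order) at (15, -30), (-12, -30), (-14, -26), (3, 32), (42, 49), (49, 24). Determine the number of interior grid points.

By the shoelace formula, twice the signed area is |(15·(-30) − (-12)·(-30)) + ((-12)·(-26) − (-14)·(-30)) + ((-14)·32 − 3·(-26)) + (3·49 − 42·32) + (42·24 − 49·49) + (49·(-30) − 15·24)| = 5708, so the area is 2854.
Along each edge there are gcd(|Δx|,|Δy|)+1 lattice points, so counting each shared vertex once the boundary has gcd(27,0) + gcd(2,4) + gcd(17,58) + gcd(39,17) + gcd(7,25) + gcd(34,54) = 27+2+1+1+1+2 = 34.
Pick's theorem gives I = A − B/2 + 1 = 2854 − 34/2 + 1 = 2838.

2838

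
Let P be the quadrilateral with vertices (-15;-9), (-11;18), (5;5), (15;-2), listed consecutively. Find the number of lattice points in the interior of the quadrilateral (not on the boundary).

Using the shoelace formula, 2A = |((-15)·18 − (-11)·(-9)) + ((-11)·5 − 5·18) + (5·(-2) − 15·5) + (15·(-9) − (-15)·(-2))| = 764, so the area is 382.
The number of boundary lattice points is Σ gcd(|Δx|,|Δy|) = gcd(4,27) + gcd(16,13) + gcd(10,7) + gcd(30,7) = 1+1+1+1 = 4.
Pick's theorem gives I = A − B/2 + 1 = 382 − 4/2 + 1 = 381.

381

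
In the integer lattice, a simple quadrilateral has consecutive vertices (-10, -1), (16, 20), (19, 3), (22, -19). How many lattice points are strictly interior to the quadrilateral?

576

The shoelace formula gives twice the area as |((-10)·20 − 16·(-1)) + (16·3 − 19·20) + (19·(-19) − 22·3) + (22·(-1) − (-10)·(-19))| = 1155, so the area is 1155/2.
The number of boundary lattice points is Σ gcd(|Δx|,|Δy|) = gcd(26,21) + gcd(3,17) + gcd(3,22) + gcd(32,18) = 1+1+1+2 = 5.
By Pick's theorem A = I + B/2 − 1, so I = 1155/2 − 5/2 + 1 = 576.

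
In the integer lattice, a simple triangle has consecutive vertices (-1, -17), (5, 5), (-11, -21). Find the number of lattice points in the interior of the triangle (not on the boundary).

The shoelace formula gives twice the area as |[(-1)·5 − 5·(-17)] + [5·(-21) − (-11)·5] + [(-11)·(-17) − (-1)·(-21)]| = 196, so the area is 98.
Summing gcd(|Δx|,|Δy|) over the edges gives the boundary count: gcd(6,22) + gcd(16,26) + gcd(10,4) = 2+2+2 = 6.
By Pick's theorem A = I + B/2 − 1, so I = 98 − 6/2 + 1 = 96.

96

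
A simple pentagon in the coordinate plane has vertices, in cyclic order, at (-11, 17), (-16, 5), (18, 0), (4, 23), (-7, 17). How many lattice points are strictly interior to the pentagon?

416

Using the shoelace formula, 2A = |[(-11)·5 − (-16)·17] + [(-16)·0 − 18·5] + [18·23 − 4·0] + [4·17 − (-7)·23] + [(-7)·17 − (-11)·17]| = 838, so the area is 419.
Along each edge there are gcd(|Δx|,|Δy|)+1 lattice points, so counting each shared vertex once the boundary has gcd(5,12) + gcd(34,5) + gcd(14,23) + gcd(11,6) + gcd(4,0) = 1+1+1+1+4 = 8.
Pick's theorem gives I = A − B/2 + 1 = 419 − 8/2 + 1 = 416.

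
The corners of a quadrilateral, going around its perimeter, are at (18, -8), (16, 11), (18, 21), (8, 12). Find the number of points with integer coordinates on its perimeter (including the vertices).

14

The number of boundary lattice points is Σ gcd(|Δx|,|Δy|) = gcd(2,19) + gcd(2,10) + gcd(10,9) + gcd(10,20) = 1+2+1+10 = 14.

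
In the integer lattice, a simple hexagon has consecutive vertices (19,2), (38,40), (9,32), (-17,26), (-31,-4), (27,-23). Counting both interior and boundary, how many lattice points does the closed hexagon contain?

Using the shoelace formula, 2A = |[19·40 − 38·2] + [38·32 − 9·40] + [9·26 − (-17)·32] + [(-17)·(-4) − (-31)·26] + [(-31)·(-23) − 27·(-4)] + [27·2 − 19·(-23)]| = 4504, so the area is 2252.
Along each edge there are gcd(|Δx|,|Δy|)+1 lattice points, so counting each shared vertex once the boundary has gcd(19,38) + gcd(29,8) + gcd(26,6) + gcd(14,30) + gcd(58,19) + gcd(8,25) = 19+1+2+2+1+1 = 26.
Pick's theorem gives I = A − B/2 + 1 = 2252 − 26/2 + 1 = 2240, so the closed region contains I + B = 2240 + 26 = 2266 lattice points.

2266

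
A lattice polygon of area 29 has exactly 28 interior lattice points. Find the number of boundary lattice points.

4

Pick's theorem gives A = I + B/2 − 1, so B = 2(A − I + 1) = 2(29 − 28 + 1) = 4.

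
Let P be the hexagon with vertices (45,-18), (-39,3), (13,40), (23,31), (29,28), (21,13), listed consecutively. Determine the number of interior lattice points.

2043

By the shoelace formula, twice the signed area is |(45·3 − (-39)·(-18)) + ((-39)·40 − 13·3) + (13·31 − 23·40) + (23·28 − 29·31) + (29·13 − 21·28) + (21·(-18) − 45·13)| = 4112, so the area is 2056.
Along each edge there are gcd(|Δx|,|Δy|)+1 lattice points, so counting each shared vertex once the boundary has gcd(84,21) + gcd(52,37) + gcd(10,9) + gcd(6,3) + gcd(8,15) + gcd(24,31) = 21+1+1+3+1+1 = 28.
Pick's theorem gives I = A − B/2 + 1 = 2056 − 28/2 + 1 = 2043.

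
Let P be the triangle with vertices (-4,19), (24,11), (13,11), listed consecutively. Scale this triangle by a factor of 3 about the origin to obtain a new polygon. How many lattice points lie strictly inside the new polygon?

373

The shoelace formula gives twice the area as |[(-4)·11 − 24·19] + [24·11 − 13·11] + [13·19 − (-4)·11]| = 88, so the area is 44.
The number of boundary lattice points is Σ gcd(|Δx|,|Δy|) = gcd(28,8) + gcd(11,0) + gcd(17,8) = 4+11+1 = 16.
Scaling by 3 multiplies the area by 3² = 9 (so the new area is 396) and multiplies the boundary lattice-point count by 3, giving 48.
By Pick's theorem, the interior count of the dilated polygon is 396 − 48/2 + 1 = 373.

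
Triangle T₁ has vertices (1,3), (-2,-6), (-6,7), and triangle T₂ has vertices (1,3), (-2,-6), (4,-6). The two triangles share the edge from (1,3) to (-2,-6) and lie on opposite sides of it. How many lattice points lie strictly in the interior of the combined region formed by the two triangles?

The union is the simple quadrilateral with vertices (1,3), (-6,7), (-2,-6), (4,-6) in order.
The shoelace formula gives twice the area as |[1·7 − (-6)·3] + [(-6)·(-6) − (-2)·7] + [(-2)·(-6) − 4·(-6)] + [4·3 − 1·(-6)]| = 129, so the area is 64.5.
Summing gcd(|Δx|,|Δy|) over the edges gives the boundary count: gcd(7,4) + gcd(4,13) + gcd(6,0) + gcd(3,9) = 1+1+6+3 = 11.
By Pick's theorem I = A − B/2 + 1 = 64.5 − 11/2 + 1 = 60.

60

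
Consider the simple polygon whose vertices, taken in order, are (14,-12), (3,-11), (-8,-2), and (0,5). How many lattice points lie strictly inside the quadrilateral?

By the shoelace formula, twice the signed area is |(14·(-11) − 3·(-12)) + (3·(-2) − (-8)·(-11)) + ((-8)·5 − 0·(-2)) + (0·(-12) − 14·5)| = 322, so the area is 161.
Along each edge there are gcd(|Δx|,|Δy|)+1 lattice points, so counting each shared vertex once the boundary has gcd(11,1) + gcd(11,9) + gcd(8,7) + gcd(14,17) = 1+1+1+1 = 4.
By Pick's theorem A = I + B/2 − 1, so I = 161 − 4/2 + 1 = 160.

160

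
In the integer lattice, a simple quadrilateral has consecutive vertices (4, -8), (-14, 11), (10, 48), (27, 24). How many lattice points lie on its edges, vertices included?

4

Along each edge there are gcd(|Δx|,|Δy|)+1 lattice points, so counting each shared vertex once the boundary has gcd(18,19) + gcd(24,37) + gcd(17,24) + gcd(23,32) = 1+1+1+1 = 4.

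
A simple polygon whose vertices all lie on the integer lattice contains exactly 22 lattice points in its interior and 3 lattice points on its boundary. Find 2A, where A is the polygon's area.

Pick's theorem states A = I + B/2 − 1, so A = 22 + 3/2 − 1 = 45/2.
Hence 2A = 45.

45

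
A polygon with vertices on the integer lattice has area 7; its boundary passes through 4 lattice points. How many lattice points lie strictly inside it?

6

Pick's theorem A = I + B/2 − 1 rearranges to I = A − B/2 + 1 = 7 − 4/2 + 1 = 6.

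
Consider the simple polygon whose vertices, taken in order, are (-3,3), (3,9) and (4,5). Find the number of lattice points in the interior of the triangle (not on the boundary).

By the shoelace formula, twice the signed area is |((-3)·9 − 3·3) + (3·5 − 4·9) + (4·3 − (-3)·5)| = 30, so the area is 15.
The number of boundary lattice points is Σ gcd(|Δx|,|Δy|) = gcd(6,6) + gcd(1,4) + gcd(7,2) = 6+1+1 = 8.
Pick's theorem gives I = A − B/2 + 1 = 15 − 8/2 + 1 = 12.

12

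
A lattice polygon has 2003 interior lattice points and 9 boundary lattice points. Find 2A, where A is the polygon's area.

4013

By Pick's theorem, A = I + B/2 − 1 = 2003 + 9/2 − 1 = 4013/2.
Hence 2A = 4013.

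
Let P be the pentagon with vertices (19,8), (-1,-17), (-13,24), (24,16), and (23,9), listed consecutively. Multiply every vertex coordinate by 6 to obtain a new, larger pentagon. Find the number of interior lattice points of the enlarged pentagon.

By the shoelace formula, twice the signed area is |(19·(-17) − (-1)·8) + ((-1)·24 − (-13)·(-17)) + ((-13)·16 − 24·24) + (24·9 − 23·16) + (23·8 − 19·9)| = 1483, so the area is 1483/2.
The number of boundary lattice points is Σ gcd(|Δx|,|Δy|) = gcd(20,25) + gcd(12,41) + gcd(37,8) + gcd(1,7) + gcd(4,1) = 5+1+1+1+1 = 9.
Scaling by 6 multiplies the area by 6² = 36 (so the new area is 26694) and multiplies the boundary lattice-point count by 6, giving 54.
By Pick's theorem, the interior count of the dilated polygon is 26694 − 54/2 + 1 = 26668.

26668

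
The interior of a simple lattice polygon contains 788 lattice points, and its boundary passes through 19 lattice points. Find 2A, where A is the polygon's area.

1593

By Pick's theorem, A = I + B/2 − 1 = 788 + 19/2 − 1 = 1593/2.
Hence 2A = 1593.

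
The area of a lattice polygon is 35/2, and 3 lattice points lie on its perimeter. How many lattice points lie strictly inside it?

17

Pick's theorem A = I + B/2 − 1 rearranges to I = A − B/2 + 1 = 35/2 − 3/2 + 1 = 17.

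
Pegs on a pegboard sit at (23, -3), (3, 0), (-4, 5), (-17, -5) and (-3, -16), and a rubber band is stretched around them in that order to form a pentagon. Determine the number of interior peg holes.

374

Using the shoelace formula, 2A = |(23·0 − 3·(-3)) + (3·5 − (-4)·0) + ((-4)·(-5) − (-17)·5) + ((-17)·(-16) − (-3)·(-5)) + ((-3)·(-3) − 23·(-16))| = 763, so the area is 381.5.
Summing gcd(|Δx|,|Δy|) over the edges gives the boundary count: gcd(20,3) + gcd(7,5) + gcd(13,10) + gcd(14,11) + gcd(26,13) = 1+1+1+1+13 = 17.
Pick's theorem gives I = A − B/2 + 1 = 381.5 − 17/2 + 1 = 374.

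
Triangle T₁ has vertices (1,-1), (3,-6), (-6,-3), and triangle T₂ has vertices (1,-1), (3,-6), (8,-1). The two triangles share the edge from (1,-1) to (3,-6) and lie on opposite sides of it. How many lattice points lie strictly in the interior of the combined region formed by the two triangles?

30

The union is the simple quadrilateral with vertices (1,-1), (-6,-3), (3,-6), (8,-1) in order.
The shoelace formula gives twice the area as |(1·(-3) − (-6)·(-1)) + ((-6)·(-6) − 3·(-3)) + (3·(-1) − 8·(-6)) + (8·(-1) − 1·(-1))| = 74, so the area is 37.
Along each edge there are gcd(|Δx|,|Δy|)+1 lattice points, so counting each shared vertex once the boundary has gcd(7,2) + gcd(9,3) + gcd(5,5) + gcd(7,0) = 1+3+5+7 = 16.
By Pick's theorem I = A − B/2 + 1 = 37 − 16/2 + 1 = 30.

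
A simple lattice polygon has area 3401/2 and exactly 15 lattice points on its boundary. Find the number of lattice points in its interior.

Pick's theorem A = I + B/2 − 1 rearranges to I = A − B/2 + 1 = 3401/2 − 15/2 + 1 = 1694.

1694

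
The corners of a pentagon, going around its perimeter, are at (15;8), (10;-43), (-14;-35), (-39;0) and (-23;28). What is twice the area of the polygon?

4738

Using the shoelace formula, 2A = |[15·(-43) − 10·8] + [10·(-35) − (-14)·(-43)] + [(-14)·0 − (-39)·(-35)] + [(-39)·28 − (-23)·0] + [(-23)·8 − 15·28]| = 4738, so the area is 2369.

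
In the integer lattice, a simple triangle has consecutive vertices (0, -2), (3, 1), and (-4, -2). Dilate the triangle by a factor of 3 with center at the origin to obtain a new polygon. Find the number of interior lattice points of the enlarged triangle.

43

Using the shoelace formula, 2A = |(0·1 − 3·(-2)) + (3·(-2) − (-4)·1) + ((-4)·(-2) − 0·(-2))| = 12, so the area is 6.
The number of boundary lattice points is Σ gcd(|Δx|,|Δy|) = gcd(3,3) + gcd(7,3) + gcd(4,0) = 3+1+4 = 8.
Scaling by 3 multiplies the area by 3² = 9 (so the new area is 54) and multiplies the boundary lattice-point count by 3, giving 24.
By Pick's theorem, the interior count of the dilated polygon is 54 − 24/2 + 1 = 43.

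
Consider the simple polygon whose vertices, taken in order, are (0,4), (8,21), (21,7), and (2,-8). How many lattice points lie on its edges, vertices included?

5

Along each edge there are gcd(|Δx|,|Δy|)+1 lattice points, so counting each shared vertex once the boundary has gcd(8,17) + gcd(13,14) + gcd(19,15) + gcd(2,12) = 1+1+1+2 = 5.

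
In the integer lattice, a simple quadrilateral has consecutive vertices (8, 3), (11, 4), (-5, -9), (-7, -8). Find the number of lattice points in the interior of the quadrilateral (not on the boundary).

By the shoelace formula, twice the signed area is |(8·4 − 11·3) + (11·(-9) − (-5)·4) + ((-5)·(-8) − (-7)·(-9)) + ((-7)·3 − 8·(-8))| = 60, so the area is 30.
Summing gcd(|Δx|,|Δy|) over the edges gives the boundary count: gcd(3,1) + gcd(16,13) + gcd(2,1) + gcd(15,11) = 1+1+1+1 = 4.
By Pick's theorem A = I + B/2 − 1, so I = 30 − 4/2 + 1 = 29.

29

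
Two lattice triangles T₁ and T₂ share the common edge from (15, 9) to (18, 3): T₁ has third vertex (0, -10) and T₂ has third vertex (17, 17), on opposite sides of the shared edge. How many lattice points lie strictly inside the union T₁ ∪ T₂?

90

The union is the simple quadrilateral with vertices (15, 9), (0, -10), (18, 3), (17, 17) in order.
The shoelace formula gives twice the area as |[15·(-10) − 0·9] + [0·3 − 18·(-10)] + [18·17 − 17·3] + [17·9 − 15·17]| = 183, so the area is 91.5.
Along each edge there are gcd(|Δx|,|Δy|)+1 lattice points, so counting each shared vertex once the boundary has gcd(15,19) + gcd(18,13) + gcd(1,14) + gcd(2,8) = 1+1+1+2 = 5.
By Pick's theorem I = A − B/2 + 1 = 91.5 − 5/2 + 1 = 90.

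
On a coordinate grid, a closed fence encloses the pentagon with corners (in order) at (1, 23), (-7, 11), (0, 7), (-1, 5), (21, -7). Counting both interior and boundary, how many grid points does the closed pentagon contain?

271

Using the shoelace formula, 2A = |[1·11 − (-7)·23] + [(-7)·7 − 0·11] + [0·5 − (-1)·7] + [(-1)·(-7) − 21·5] + [21·23 − 1·(-7)]| = 522, so the area is 261.
Along each edge there are gcd(|Δx|,|Δy|)+1 lattice points, so counting each shared vertex once the boundary has gcd(8,12) + gcd(7,4) + gcd(1,2) + gcd(22,12) + gcd(20,30) = 4+1+1+2+10 = 18.
Pick's theorem gives I = A − B/2 + 1 = 261 − 18/2 + 1 = 253, so the closed region contains I + B = 253 + 18 = 271 lattice points.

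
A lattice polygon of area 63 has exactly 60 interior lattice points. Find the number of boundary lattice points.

Pick's theorem gives A = I + B/2 − 1, so B = 2(A − I + 1) = 2(63 − 60 + 1) = 8.

8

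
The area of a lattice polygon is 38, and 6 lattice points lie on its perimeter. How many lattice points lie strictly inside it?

36

From Pick's theorem, I = A − B/2 + 1 = 38 − 6/2 + 1 = 36.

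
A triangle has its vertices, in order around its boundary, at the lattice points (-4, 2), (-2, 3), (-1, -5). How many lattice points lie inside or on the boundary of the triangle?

11

The shoelace formula gives twice the area as |[(-4)·3 − (-2)·2] + [(-2)·(-5) − (-1)·3] + [(-1)·2 − (-4)·(-5)]| = 17, so the area is 8.5.
Summing gcd(|Δx|,|Δy|) over the edges gives the boundary count: gcd(2,1) + gcd(1,8) + gcd(3,7) = 1+1+1 = 3.
Pick's theorem gives I = A − B/2 + 1 = 8.5 − 3/2 + 1 = 8, so the closed region contains I + B = 8 + 3 = 11 lattice points.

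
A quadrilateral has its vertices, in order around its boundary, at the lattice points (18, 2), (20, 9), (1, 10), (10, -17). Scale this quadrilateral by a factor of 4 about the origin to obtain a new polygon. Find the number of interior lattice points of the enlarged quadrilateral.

The shoelace formula gives twice the area as |(18·9 − 20·2) + (20·10 − 1·9) + (1·(-17) − 10·10) + (10·2 − 18·(-17))| = 522, so the area is 261.
The number of boundary lattice points is Σ gcd(|Δx|,|Δy|) = gcd(2,7) + gcd(19,1) + gcd(9,27) + gcd(8,19) = 1+1+9+1 = 12.
Scaling by 4 multiplies the area by 4² = 16 (so the new area is 4176) and multiplies the boundary lattice-point count by 4, giving 48.
By Pick's theorem, the interior count of the dilated polygon is 4176 − 48/2 + 1 = 4153.

4153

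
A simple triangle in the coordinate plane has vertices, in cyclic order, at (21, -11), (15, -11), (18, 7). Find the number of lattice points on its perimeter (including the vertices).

12

Along each edge there are gcd(|Δx|,|Δy|)+1 lattice points, so counting each shared vertex once the boundary has gcd(6,0) + gcd(3,18) + gcd(3,18) = 6+3+3 = 12.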